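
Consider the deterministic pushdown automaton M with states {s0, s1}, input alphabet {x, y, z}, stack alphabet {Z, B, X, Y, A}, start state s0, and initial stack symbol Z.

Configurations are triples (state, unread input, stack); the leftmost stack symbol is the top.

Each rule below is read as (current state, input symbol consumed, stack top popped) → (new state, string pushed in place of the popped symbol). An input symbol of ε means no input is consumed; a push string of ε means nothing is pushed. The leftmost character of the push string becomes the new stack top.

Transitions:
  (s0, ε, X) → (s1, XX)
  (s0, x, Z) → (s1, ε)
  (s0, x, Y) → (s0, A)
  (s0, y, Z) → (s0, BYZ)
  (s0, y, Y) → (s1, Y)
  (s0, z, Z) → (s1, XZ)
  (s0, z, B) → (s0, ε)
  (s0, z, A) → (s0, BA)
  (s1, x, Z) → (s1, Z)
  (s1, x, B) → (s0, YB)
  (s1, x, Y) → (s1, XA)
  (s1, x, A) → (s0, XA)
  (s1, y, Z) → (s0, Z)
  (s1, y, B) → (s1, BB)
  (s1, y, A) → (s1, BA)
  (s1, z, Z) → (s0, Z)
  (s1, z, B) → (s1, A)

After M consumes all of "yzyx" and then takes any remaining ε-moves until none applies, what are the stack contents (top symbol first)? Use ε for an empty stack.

XAZ

(s0, yzyx, Z)
  read y, top Z: go to s0, push BYZ → (s0, zyx, BYZ)
  read z, top B: go to s0, push ε → (s0, yx, YZ)
  read y, top Y: go to s1, push Y → (s1, x, YZ)
  read x, top Y: go to s1, push XA → (s1, ε, XAZ)
All input consumed in state s1 with stack XAZ.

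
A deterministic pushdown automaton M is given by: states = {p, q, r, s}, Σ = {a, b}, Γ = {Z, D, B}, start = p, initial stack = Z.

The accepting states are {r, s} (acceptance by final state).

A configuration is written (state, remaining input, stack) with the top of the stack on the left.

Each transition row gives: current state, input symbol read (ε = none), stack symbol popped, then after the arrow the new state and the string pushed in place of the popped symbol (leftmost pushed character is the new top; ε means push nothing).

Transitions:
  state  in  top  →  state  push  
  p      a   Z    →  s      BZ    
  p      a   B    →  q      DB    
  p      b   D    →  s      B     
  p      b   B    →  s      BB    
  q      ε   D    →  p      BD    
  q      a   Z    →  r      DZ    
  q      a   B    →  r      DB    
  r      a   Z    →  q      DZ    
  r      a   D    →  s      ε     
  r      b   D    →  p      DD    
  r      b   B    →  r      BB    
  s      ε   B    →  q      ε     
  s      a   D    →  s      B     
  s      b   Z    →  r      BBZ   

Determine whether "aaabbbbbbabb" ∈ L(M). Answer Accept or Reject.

Reject

(p, aaabbbbbbabb, Z)
  read a, top Z: go to s, push BZ → (s, aabbbbbbabb, BZ)
  ε-move, top B: go to q, push ε → (q, aabbbbbbabb, Z)
  read a, top Z: go to r, push DZ → (r, abbbbbbabb, DZ)
  read a, top D: go to s, push ε → (s, bbbbbbabb, Z)
  read b, top Z: go to r, push BBZ → (r, bbbbbabb, BBZ)
  read b, top B: go to r, push BB → (r, bbbbabb, BBBZ)
  read b, top B: go to r, push BB → (r, bbbabb, BBBBZ)
  read b, top B: go to r, push BB → (r, bbabb, BBBBBZ)
  read b, top B: go to r, push BB → (r, babb, BBBBBBZ)
  read b, top B: go to r, push BB → (r, abb, BBBBBBBZ)
No transition applies at (r, abb, BBBBBBBZ); input not fully consumed.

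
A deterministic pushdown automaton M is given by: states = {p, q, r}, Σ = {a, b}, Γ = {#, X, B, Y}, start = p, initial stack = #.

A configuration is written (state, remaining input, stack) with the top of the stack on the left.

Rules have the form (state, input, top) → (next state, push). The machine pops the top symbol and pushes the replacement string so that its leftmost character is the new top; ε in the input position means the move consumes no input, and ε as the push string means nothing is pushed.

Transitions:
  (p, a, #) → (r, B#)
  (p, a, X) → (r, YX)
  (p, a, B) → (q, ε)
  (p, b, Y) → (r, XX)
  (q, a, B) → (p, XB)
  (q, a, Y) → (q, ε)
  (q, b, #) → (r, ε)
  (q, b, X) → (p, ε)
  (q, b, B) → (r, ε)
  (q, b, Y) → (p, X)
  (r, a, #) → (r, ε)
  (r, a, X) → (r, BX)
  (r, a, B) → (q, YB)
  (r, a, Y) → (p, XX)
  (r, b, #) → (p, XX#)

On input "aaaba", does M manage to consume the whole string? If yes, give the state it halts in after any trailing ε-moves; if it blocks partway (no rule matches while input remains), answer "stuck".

(p, aaaba, #)
  read a, top #: go to r, push B# → (r, aaba, B#)
  read a, top B: go to q, push YB → (q, aba, YB#)
  read a, top Y: go to q, push ε → (q, ba, B#)
  read b, top B: go to r, push ε → (r, a, #)
  read a, top #: go to r, push ε → (r, ε, ε)
All input consumed; M is in state r.

r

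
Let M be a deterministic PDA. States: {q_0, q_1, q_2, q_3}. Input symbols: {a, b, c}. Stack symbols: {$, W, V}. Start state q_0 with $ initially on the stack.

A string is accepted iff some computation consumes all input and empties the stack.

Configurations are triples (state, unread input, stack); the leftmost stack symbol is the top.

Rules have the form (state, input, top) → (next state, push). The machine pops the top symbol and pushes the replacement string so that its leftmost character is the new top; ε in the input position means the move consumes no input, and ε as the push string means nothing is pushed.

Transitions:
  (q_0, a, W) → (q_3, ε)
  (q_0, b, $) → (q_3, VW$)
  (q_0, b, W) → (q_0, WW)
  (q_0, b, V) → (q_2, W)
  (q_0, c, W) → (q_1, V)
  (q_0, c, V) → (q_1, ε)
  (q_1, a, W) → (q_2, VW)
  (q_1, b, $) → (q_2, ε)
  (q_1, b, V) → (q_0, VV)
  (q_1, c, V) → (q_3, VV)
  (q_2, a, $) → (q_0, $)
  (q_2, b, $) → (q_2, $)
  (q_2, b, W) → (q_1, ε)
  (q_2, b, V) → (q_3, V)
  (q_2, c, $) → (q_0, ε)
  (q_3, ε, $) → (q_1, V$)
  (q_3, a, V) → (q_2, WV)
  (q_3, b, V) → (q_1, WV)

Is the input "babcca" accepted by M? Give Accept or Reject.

Reject

(q_0, babcca, $)
  read b, top $: go to q_3, push VW$ → (q_3, abcca, VW$)
  read a, top V: go to q_2, push WV → (q_2, bcca, WVW$)
  read b, top W: go to q_1, push ε → (q_1, cca, VW$)
  read c, top V: go to q_3, push VV → (q_3, ca, VVW$)
No transition applies at (q_3, ca, VVW$); input not fully consumed.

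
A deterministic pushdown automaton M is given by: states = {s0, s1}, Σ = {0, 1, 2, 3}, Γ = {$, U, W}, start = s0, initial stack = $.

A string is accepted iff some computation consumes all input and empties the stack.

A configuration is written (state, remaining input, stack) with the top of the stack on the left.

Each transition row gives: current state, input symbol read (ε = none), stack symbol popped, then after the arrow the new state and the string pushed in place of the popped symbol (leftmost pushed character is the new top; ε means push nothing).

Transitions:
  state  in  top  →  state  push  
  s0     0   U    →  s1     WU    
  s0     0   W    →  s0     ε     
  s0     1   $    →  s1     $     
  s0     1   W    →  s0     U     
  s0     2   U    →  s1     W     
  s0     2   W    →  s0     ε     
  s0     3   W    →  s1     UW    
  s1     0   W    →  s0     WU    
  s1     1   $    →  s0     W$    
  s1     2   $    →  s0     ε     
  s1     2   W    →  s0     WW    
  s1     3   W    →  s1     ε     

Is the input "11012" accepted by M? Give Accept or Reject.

Accept

(s0, 11012, $)
  read 1, top $: go to s1, push $ → (s1, 1012, $)
  read 1, top $: go to s0, push W$ → (s0, 012, W$)
  read 0, top W: go to s0, push ε → (s0, 12, $)
  read 1, top $: go to s1, push $ → (s1, 2, $)
  read 2, top $: go to s0, push ε → (s0, ε, ε)
All input consumed and the stack is empty.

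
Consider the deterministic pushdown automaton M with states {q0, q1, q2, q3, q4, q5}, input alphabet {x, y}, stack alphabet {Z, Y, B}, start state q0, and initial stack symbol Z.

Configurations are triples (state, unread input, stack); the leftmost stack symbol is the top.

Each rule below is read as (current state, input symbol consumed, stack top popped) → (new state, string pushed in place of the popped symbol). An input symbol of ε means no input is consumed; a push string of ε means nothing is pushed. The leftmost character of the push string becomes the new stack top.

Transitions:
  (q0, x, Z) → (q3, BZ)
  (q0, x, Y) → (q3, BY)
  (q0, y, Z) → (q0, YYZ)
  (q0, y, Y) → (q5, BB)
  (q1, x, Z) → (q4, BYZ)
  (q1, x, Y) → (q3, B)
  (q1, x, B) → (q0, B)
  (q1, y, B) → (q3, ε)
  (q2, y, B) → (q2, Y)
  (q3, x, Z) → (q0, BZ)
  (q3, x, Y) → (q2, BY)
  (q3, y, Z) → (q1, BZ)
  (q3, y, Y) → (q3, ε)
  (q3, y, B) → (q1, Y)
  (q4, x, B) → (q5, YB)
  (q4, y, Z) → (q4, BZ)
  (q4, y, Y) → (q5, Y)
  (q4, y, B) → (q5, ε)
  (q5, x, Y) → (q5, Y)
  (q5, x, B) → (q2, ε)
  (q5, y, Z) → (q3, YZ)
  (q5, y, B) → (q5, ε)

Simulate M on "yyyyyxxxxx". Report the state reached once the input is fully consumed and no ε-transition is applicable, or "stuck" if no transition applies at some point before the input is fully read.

stuck

(q0, yyyyyxxxxx, Z)
  read y, top Z: go to q0, push YYZ → (q0, yyyyxxxxx, YYZ)
  read y, top Y: go to q5, push BB → (q5, yyyxxxxx, BBYZ)
  read y, top B: go to q5, push ε → (q5, yyxxxxx, BYZ)
  read y, top B: go to q5, push ε → (q5, yxxxxx, YZ)
No transition for (q5, y, top Y); M blocks with input yxxxxx remaining.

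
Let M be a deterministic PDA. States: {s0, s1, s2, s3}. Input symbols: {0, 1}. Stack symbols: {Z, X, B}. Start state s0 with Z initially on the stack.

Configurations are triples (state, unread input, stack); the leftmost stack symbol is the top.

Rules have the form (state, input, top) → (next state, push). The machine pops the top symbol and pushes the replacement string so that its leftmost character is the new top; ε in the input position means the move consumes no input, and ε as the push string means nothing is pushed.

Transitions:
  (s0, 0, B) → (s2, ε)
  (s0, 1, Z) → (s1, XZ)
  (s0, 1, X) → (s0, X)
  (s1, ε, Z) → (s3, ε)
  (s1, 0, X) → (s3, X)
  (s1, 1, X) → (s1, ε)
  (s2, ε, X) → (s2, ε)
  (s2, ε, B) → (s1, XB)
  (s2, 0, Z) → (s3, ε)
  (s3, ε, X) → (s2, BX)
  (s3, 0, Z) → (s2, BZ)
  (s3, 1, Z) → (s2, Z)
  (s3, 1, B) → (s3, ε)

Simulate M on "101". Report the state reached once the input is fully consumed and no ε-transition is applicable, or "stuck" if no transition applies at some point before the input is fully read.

(s0, 101, Z)
  read 1, top Z: go to s1, push XZ → (s1, 01, XZ)
  read 0, top X: go to s3, push X → (s3, 1, XZ)
  ε-move, top X: go to s2, push BX → (s2, 1, BXZ)
  ε-move, top B: go to s1, push XB → (s1, 1, XBXZ)
  read 1, top X: go to s1, push ε → (s1, ε, BXZ)
All input consumed; M is in state s1.

s1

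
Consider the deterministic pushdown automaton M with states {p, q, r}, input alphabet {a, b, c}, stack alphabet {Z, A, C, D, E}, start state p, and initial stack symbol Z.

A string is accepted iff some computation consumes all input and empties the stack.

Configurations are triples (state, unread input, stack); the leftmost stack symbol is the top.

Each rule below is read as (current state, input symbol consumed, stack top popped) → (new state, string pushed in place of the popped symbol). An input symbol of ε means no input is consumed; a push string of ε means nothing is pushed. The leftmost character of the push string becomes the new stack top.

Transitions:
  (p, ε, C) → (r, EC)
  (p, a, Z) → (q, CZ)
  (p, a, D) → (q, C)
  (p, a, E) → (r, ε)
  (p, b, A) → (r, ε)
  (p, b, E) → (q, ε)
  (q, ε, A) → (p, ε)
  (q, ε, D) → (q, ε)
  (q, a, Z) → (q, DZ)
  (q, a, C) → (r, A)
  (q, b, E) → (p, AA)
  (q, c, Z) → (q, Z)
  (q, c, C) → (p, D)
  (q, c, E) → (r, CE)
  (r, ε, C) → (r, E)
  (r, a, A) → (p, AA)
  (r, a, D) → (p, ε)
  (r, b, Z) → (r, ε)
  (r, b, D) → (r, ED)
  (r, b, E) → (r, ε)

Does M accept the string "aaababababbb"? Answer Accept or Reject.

Reject

(p, aaababababbb, Z)
  read a, top Z: go to q, push CZ → (q, aababababbb, CZ)
  read a, top C: go to r, push A → (r, ababababbb, AZ)
  read a, top A: go to p, push AA → (p, babababbb, AAZ)
  read b, top A: go to r, push ε → (r, abababbb, AZ)
  read a, top A: go to p, push AA → (p, bababbb, AAZ)
  read b, top A: go to r, push ε → (r, ababbb, AZ)
  read a, top A: go to p, push AA → (p, babbb, AAZ)
  read b, top A: go to r, push ε → (r, abbb, AZ)
  read a, top A: go to p, push AA → (p, bbb, AAZ)
  read b, top A: go to r, push ε → (r, bb, AZ)
No transition applies at (r, bb, AZ); input not fully consumed.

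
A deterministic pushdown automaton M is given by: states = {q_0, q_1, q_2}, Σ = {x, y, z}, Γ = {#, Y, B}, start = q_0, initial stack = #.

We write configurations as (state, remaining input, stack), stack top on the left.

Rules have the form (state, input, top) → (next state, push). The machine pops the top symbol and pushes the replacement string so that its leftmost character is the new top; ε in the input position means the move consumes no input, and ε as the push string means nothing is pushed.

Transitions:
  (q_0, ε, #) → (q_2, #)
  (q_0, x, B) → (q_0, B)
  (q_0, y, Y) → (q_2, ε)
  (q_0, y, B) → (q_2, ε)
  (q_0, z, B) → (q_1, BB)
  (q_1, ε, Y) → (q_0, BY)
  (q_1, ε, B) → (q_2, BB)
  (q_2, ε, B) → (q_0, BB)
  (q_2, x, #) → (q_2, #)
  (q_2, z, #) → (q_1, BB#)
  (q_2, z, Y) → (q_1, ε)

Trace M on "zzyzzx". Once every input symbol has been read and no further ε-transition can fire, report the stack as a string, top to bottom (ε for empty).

(q_0, zzyzzx, #)
  ε-move, top #: go to q_2, push # → (q_2, zzyzzx, #)
  read z, top #: go to q_1, push BB# → (q_1, zyzzx, BB#)
  ε-move, top B: go to q_2, push BB → (q_2, zyzzx, BBB#)
  ε-move, top B: go to q_0, push BB → (q_0, zyzzx, BBBB#)
  read z, top B: go to q_1, push BB → (q_1, yzzx, BBBBB#)
  ε-move, top B: go to q_2, push BB → (q_2, yzzx, BBBBBB#)
  ε-move, top B: go to q_0, push BB → (q_0, yzzx, BBBBBBB#)
  read y, top B: go to q_2, push ε → (q_2, zzx, BBBBBB#)
  ε-move, top B: go to q_0, push BB → (q_0, zzx, BBBBBBB#)
  read z, top B: go to q_1, push BB → (q_1, zx, BBBBBBBB#)
  ε-move, top B: go to q_2, push BB → (q_2, zx, BBBBBBBBB#)
  ε-move, top B: go to q_0, push BB → (q_0, zx, BBBBBBBBBB#)
  read z, top B: go to q_1, push BB → (q_1, x, BBBBBBBBBBB#)
  ε-move, top B: go to q_2, push BB → (q_2, x, BBBBBBBBBBBB#)
  ε-move, top B: go to q_0, push BB → (q_0, x, BBBBBBBBBBBBB#)
  read x, top B: go to q_0, push B → (q_0, ε, BBBBBBBBBBBBB#)
All input consumed in state q_0 with stack BBBBBBBBBBBBB#.

BBBBBBBBBBBBB#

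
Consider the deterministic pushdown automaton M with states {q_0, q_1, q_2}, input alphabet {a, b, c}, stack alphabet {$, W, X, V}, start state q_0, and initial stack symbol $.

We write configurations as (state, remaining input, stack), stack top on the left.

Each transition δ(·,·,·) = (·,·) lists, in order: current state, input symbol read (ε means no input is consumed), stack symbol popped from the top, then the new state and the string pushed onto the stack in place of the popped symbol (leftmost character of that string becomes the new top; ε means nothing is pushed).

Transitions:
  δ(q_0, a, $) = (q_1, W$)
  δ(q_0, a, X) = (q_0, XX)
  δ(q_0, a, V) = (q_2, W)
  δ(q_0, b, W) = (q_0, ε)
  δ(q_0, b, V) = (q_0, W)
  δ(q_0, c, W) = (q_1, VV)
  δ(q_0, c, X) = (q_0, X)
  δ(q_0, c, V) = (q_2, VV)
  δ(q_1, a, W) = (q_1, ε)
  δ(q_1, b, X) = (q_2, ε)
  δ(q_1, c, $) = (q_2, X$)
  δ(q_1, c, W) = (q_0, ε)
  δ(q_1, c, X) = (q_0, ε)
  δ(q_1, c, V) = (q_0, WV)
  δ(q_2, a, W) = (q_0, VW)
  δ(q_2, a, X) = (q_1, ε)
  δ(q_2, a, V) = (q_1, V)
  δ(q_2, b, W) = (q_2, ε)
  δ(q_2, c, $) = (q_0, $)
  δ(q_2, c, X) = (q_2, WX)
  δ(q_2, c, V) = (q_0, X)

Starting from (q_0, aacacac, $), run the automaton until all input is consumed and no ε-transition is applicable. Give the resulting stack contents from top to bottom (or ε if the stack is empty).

X$

(q_0, aacacac, $) ⊢ (q_1, acacac, W$) ⊢ (q_1, cacac, $) ⊢ (q_2, acac, X$) ⊢ (q_1, cac, $) ⊢ (q_2, ac, X$) ⊢ (q_1, c, $) ⊢ (q_2, ε, X$)
All input consumed in state q_2 with stack X$.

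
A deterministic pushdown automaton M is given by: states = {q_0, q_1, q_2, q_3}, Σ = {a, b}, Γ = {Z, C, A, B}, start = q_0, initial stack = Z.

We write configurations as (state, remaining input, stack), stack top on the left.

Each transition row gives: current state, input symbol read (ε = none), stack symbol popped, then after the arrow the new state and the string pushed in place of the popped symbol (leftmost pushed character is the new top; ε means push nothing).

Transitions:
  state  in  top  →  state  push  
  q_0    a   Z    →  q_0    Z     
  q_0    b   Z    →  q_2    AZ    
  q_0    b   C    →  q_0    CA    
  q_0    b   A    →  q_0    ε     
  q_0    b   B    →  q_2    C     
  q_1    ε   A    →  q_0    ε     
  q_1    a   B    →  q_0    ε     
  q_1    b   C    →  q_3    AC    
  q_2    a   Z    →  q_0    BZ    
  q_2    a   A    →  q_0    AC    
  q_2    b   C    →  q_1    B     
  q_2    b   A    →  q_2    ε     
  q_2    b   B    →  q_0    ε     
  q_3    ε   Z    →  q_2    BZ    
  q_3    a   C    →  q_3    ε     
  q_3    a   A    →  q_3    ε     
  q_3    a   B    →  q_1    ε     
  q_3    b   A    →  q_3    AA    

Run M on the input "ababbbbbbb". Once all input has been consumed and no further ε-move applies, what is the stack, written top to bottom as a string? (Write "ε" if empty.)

CAAAAAAZ

(q_0, ababbbbbbb, Z) ⊢ (q_0, babbbbbbb, Z) ⊢ (q_2, abbbbbbb, AZ) ⊢ (q_0, bbbbbbb, ACZ) ⊢ (q_0, bbbbbb, CZ) ⊢ (q_0, bbbbb, CAZ) ⊢ (q_0, bbbb, CAAZ) ⊢ (q_0, bbb, CAAAZ) ⊢ (q_0, bb, CAAAAZ) ⊢ (q_0, b, CAAAAAZ) ⊢ (q_0, ε, CAAAAAAZ)
All input consumed in state q_0 with stack CAAAAAAZ.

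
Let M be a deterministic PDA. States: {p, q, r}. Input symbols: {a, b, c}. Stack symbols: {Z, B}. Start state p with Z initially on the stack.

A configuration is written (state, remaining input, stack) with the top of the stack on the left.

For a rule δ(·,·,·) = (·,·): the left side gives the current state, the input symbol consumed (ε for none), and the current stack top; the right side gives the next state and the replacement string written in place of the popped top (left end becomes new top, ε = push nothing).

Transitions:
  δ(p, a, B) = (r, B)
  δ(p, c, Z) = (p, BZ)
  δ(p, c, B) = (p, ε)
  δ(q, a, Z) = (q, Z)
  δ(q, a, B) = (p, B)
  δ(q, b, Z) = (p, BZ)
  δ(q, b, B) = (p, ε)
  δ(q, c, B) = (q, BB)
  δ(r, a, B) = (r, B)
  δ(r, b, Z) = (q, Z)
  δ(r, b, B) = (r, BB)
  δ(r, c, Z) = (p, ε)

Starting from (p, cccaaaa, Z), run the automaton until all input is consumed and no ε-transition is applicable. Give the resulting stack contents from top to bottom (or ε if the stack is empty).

(p, cccaaaa, Z) ⊢ (p, ccaaaa, BZ) ⊢ (p, caaaa, Z) ⊢ (p, aaaa, BZ) ⊢ (r, aaa, BZ) ⊢ (r, aa, BZ) ⊢ (r, a, BZ) ⊢ (r, ε, BZ)
All input consumed in state r with stack BZ.

BZ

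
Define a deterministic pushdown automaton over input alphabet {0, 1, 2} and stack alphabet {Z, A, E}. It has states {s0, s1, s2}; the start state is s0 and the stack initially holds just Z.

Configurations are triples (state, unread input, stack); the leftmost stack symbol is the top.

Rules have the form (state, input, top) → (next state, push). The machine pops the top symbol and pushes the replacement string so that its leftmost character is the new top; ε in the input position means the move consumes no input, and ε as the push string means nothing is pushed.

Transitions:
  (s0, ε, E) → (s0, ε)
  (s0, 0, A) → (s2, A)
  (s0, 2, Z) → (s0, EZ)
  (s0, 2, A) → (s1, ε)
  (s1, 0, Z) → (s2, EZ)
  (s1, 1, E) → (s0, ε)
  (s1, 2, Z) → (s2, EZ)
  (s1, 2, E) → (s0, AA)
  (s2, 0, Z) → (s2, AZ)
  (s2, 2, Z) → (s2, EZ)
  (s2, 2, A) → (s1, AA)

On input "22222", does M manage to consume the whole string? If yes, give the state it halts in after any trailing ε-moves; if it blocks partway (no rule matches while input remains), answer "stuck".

(s0, 22222, Z)
  read 2, top Z: go to s0, push EZ → (s0, 2222, EZ)
  ε-move, top E: go to s0, push ε → (s0, 2222, Z)
  read 2, top Z: go to s0, push EZ → (s0, 222, EZ)
  ε-move, top E: go to s0, push ε → (s0, 222, Z)
  read 2, top Z: go to s0, push EZ → (s0, 22, EZ)
  ε-move, top E: go to s0, push ε → (s0, 22, Z)
  read 2, top Z: go to s0, push EZ → (s0, 2, EZ)
  ε-move, top E: go to s0, push ε → (s0, 2, Z)
  read 2, top Z: go to s0, push EZ → (s0, ε, EZ)
  ε-move, top E: go to s0, push ε → (s0, ε, Z)
All input consumed; M is in state s0.

s0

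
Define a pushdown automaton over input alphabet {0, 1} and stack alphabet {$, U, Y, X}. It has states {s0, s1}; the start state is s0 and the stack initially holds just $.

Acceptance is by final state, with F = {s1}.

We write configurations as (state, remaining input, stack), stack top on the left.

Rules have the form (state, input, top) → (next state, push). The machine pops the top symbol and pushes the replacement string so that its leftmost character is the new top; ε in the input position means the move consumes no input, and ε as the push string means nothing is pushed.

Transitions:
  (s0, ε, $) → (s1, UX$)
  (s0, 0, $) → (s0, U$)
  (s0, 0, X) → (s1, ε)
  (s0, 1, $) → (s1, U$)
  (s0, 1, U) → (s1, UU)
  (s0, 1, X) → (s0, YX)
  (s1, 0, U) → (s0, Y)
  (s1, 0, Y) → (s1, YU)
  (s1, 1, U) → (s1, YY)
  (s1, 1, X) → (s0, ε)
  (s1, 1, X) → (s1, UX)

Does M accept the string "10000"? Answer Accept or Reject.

One accepting computation: (s0, 10000, $) ⊢ (s1, 10000, UX$) ⊢ (s1, 0000, YYX$) ⊢ (s1, 000, YUYX$) ⊢ (s1, 00, YUUYX$) ⊢ (s1, 0, YUUUYX$) ⊢ (s1, ε, YUUUUYX$)
All input consumed and state s1 ∈ F.

Accept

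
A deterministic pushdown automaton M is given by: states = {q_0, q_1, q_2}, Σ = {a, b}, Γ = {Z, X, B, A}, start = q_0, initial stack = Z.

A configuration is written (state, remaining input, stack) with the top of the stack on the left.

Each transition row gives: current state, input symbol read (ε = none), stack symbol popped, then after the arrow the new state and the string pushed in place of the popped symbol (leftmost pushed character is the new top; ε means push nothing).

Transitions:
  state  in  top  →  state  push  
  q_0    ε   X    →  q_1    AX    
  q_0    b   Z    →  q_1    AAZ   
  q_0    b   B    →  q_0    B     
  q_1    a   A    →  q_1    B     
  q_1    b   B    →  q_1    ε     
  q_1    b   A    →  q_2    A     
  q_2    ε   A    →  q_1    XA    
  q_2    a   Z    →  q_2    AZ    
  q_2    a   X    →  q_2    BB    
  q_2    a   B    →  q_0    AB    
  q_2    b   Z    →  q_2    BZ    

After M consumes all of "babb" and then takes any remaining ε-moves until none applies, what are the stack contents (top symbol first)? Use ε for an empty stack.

(q_0, babb, Z)
  read b, top Z: go to q_1, push AAZ → (q_1, abb, AAZ)
  read a, top A: go to q_1, push B → (q_1, bb, BAZ)
  read b, top B: go to q_1, push ε → (q_1, b, AZ)
  read b, top A: go to q_2, push A → (q_2, ε, AZ)
  ε-move, top A: go to q_1, push XA → (q_1, ε, XAZ)
All input consumed in state q_1 with stack XAZ.

XAZ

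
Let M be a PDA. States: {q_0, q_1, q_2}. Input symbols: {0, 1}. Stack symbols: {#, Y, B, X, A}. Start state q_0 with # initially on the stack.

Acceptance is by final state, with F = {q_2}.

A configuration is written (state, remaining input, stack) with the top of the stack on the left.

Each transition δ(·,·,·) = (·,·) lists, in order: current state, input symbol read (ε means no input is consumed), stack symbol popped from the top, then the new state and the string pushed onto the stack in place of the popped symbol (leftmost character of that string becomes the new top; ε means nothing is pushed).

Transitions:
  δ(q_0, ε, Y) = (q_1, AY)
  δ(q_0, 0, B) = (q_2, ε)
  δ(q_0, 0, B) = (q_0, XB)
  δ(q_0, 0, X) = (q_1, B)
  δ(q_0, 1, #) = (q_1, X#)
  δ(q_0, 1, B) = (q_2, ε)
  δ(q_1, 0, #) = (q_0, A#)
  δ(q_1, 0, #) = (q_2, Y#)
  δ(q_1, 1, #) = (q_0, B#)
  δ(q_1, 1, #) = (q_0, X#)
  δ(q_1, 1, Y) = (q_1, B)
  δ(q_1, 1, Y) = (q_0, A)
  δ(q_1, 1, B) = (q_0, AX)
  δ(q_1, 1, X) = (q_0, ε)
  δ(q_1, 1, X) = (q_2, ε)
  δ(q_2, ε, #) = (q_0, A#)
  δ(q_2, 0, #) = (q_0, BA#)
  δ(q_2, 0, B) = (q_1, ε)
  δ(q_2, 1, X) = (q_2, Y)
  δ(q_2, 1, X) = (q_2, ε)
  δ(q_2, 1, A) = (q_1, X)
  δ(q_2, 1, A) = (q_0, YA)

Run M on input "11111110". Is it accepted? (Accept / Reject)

No computation consumes all input and reaches a final state.

Reject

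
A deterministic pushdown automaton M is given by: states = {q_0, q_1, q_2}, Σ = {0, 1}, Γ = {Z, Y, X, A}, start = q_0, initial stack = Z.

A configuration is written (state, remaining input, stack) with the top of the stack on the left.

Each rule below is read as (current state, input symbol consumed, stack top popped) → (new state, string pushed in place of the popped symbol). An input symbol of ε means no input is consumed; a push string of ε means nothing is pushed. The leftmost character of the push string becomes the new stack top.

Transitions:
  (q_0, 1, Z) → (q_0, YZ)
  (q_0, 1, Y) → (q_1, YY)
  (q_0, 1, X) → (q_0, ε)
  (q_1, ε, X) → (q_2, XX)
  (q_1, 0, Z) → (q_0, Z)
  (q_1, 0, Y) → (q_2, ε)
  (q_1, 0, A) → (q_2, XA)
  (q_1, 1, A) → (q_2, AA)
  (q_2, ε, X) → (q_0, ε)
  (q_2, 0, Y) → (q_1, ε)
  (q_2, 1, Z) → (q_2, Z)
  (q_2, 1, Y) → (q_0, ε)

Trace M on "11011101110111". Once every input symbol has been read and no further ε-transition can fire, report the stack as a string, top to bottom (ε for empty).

(q_0, 11011101110111, Z)
  read 1, top Z: go to q_0, push YZ → (q_0, 1011101110111, YZ)
  read 1, top Y: go to q_1, push YY → (q_1, 011101110111, YYZ)
  read 0, top Y: go to q_2, push ε → (q_2, 11101110111, YZ)
  read 1, top Y: go to q_0, push ε → (q_0, 1101110111, Z)
  read 1, top Z: go to q_0, push YZ → (q_0, 101110111, YZ)
  read 1, top Y: go to q_1, push YY → (q_1, 01110111, YYZ)
  read 0, top Y: go to q_2, push ε → (q_2, 1110111, YZ)
  read 1, top Y: go to q_0, push ε → (q_0, 110111, Z)
  read 1, top Z: go to q_0, push YZ → (q_0, 10111, YZ)
  read 1, top Y: go to q_1, push YY → (q_1, 0111, YYZ)
  read 0, top Y: go to q_2, push ε → (q_2, 111, YZ)
  read 1, top Y: go to q_0, push ε → (q_0, 11, Z)
  read 1, top Z: go to q_0, push YZ → (q_0, 1, YZ)
  read 1, top Y: go to q_1, push YY → (q_1, ε, YYZ)
All input consumed in state q_1 with stack YYZ.

YYZ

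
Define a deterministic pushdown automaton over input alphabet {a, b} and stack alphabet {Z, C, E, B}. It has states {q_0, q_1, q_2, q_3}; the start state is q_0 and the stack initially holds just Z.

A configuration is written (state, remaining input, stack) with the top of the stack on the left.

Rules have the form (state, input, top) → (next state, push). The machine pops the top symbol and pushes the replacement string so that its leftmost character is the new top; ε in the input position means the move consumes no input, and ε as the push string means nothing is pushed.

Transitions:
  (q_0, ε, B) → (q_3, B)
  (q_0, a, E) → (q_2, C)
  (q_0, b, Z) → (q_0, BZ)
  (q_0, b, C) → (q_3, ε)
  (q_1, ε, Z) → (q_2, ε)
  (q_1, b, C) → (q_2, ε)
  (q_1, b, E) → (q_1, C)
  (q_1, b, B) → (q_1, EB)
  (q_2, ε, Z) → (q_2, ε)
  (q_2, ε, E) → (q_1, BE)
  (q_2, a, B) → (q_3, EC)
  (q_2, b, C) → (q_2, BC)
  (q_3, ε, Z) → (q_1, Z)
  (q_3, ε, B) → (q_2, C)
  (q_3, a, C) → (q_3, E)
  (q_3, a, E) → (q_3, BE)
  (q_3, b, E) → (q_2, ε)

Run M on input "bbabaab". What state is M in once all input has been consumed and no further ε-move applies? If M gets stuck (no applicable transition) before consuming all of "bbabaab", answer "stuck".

(q_0, bbabaab, Z)
  read b, top Z: go to q_0, push BZ → (q_0, babaab, BZ)
  ε-move, top B: go to q_3, push B → (q_3, babaab, BZ)
  ε-move, top B: go to q_2, push C → (q_2, babaab, CZ)
  read b, top C: go to q_2, push BC → (q_2, abaab, BCZ)
  read a, top B: go to q_3, push EC → (q_3, baab, ECCZ)
  read b, top E: go to q_2, push ε → (q_2, aab, CCZ)
No transition for (q_2, a, top C); M blocks with input aab remaining.

stuck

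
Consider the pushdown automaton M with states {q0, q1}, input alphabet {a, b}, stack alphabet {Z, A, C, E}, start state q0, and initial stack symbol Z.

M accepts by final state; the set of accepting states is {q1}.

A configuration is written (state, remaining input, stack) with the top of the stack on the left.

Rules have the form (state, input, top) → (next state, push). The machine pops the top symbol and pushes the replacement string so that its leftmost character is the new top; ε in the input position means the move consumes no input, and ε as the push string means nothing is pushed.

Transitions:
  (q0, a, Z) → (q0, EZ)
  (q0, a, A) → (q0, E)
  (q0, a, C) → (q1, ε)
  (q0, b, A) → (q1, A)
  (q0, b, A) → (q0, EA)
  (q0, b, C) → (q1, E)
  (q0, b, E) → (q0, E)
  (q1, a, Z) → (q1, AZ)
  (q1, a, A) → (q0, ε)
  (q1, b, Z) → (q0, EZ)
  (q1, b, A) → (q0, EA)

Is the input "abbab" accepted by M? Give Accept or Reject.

No computation consumes all input and reaches a final state.

Reject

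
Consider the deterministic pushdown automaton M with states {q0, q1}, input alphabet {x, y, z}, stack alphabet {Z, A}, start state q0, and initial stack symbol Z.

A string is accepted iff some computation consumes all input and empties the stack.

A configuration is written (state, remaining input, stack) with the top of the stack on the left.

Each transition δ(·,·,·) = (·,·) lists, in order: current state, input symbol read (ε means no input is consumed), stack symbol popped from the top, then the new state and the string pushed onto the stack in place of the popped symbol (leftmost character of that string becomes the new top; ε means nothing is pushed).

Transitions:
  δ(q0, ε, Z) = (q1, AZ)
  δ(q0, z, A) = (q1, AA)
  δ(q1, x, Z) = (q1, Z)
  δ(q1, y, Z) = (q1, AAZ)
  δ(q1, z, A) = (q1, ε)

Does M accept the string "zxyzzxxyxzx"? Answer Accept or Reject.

Reject

(q0, zxyzzxxyxzx, Z) ⊢ (q1, zxyzzxxyxzx, AZ) ⊢ (q1, xyzzxxyxzx, Z) ⊢ (q1, yzzxxyxzx, Z) ⊢ (q1, zzxxyxzx, AAZ) ⊢ (q1, zxxyxzx, AZ) ⊢ (q1, xxyxzx, Z) ⊢ (q1, xyxzx, Z) ⊢ (q1, yxzx, Z) ⊢ (q1, xzx, AAZ)
No transition applies at (q1, xzx, AAZ); input not fully consumed.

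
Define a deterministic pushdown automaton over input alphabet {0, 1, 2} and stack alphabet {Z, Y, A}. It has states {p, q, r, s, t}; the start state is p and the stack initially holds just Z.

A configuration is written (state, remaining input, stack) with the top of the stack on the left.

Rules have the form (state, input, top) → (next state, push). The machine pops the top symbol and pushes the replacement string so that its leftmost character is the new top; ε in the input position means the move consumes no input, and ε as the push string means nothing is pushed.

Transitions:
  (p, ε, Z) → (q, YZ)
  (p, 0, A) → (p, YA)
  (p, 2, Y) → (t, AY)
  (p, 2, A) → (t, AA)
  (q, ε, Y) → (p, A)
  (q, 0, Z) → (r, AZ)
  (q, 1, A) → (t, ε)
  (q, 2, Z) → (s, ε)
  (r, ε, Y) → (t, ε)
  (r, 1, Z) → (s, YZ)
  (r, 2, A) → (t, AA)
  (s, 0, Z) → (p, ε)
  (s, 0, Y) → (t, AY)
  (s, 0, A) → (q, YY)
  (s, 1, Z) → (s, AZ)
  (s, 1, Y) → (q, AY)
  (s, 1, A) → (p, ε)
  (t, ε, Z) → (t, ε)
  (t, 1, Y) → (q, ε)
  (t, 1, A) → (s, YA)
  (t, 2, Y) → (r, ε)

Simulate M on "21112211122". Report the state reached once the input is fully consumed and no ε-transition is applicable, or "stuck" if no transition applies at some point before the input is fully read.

(p, 21112211122, Z)
  ε-move, top Z: go to q, push YZ → (q, 21112211122, YZ)
  ε-move, top Y: go to p, push A → (p, 21112211122, AZ)
  read 2, top A: go to t, push AA → (t, 1112211122, AAZ)
  read 1, top A: go to s, push YA → (s, 112211122, YAAZ)
  read 1, top Y: go to q, push AY → (q, 12211122, AYAAZ)
  read 1, top A: go to t, push ε → (t, 2211122, YAAZ)
  read 2, top Y: go to r, push ε → (r, 211122, AAZ)
  read 2, top A: go to t, push AA → (t, 11122, AAAZ)
  read 1, top A: go to s, push YA → (s, 1122, YAAAZ)
  read 1, top Y: go to q, push AY → (q, 122, AYAAAZ)
  read 1, top A: go to t, push ε → (t, 22, YAAAZ)
  read 2, top Y: go to r, push ε → (r, 2, AAAZ)
  read 2, top A: go to t, push AA → (t, ε, AAAAZ)
All input consumed; M is in state t.

t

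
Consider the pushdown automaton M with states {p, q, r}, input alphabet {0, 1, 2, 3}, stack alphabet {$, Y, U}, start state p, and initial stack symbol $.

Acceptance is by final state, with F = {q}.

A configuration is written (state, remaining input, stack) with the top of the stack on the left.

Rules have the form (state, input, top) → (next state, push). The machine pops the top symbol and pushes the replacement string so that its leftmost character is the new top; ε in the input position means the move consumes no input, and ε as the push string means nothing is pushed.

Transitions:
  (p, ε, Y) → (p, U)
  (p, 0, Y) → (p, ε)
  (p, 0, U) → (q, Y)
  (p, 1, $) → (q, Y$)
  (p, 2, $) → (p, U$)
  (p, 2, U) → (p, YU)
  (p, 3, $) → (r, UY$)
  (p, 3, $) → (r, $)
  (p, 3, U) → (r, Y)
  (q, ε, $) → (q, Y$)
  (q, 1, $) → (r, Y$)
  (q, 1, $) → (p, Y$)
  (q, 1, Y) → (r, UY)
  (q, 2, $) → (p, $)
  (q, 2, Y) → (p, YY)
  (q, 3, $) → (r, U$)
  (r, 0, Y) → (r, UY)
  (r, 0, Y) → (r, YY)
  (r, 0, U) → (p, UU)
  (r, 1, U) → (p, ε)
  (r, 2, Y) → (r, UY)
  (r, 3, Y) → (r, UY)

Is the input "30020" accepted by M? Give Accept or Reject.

One accepting computation: (p, 30020, $) ⊢ (r, 0020, UY$) ⊢ (p, 020, UUY$) ⊢ (q, 20, YUY$) ⊢ (p, 0, YYUY$) ⊢ (p, 0, UYUY$) ⊢ (q, ε, YYUY$)
All input consumed and state q ∈ F.

Accept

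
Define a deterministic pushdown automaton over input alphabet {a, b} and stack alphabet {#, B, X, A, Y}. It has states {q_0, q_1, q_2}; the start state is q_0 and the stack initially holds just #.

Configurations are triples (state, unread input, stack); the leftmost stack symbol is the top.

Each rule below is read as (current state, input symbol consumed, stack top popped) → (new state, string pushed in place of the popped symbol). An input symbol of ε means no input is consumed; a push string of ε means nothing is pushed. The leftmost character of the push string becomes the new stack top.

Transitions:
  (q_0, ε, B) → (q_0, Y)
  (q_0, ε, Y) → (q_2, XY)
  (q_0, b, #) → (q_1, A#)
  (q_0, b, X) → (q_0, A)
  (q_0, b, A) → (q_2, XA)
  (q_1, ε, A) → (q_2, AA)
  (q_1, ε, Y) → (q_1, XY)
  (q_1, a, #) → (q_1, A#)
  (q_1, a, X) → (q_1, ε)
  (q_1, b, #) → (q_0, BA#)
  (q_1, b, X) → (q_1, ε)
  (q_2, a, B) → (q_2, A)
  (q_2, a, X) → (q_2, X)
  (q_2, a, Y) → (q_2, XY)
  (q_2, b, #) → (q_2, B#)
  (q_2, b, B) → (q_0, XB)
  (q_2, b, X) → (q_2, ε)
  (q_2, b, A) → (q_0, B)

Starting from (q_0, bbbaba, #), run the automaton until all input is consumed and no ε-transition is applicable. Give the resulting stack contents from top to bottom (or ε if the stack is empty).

XYA#

(q_0, bbbaba, #)
  read b, top #: go to q_1, push A# → (q_1, bbaba, A#)
  ε-move, top A: go to q_2, push AA → (q_2, bbaba, AA#)
  read b, top A: go to q_0, push B → (q_0, baba, BA#)
  ε-move, top B: go to q_0, push Y → (q_0, baba, YA#)
  ε-move, top Y: go to q_2, push XY → (q_2, baba, XYA#)
  read b, top X: go to q_2, push ε → (q_2, aba, YA#)
  read a, top Y: go to q_2, push XY → (q_2, ba, XYA#)
  read b, top X: go to q_2, push ε → (q_2, a, YA#)
  read a, top Y: go to q_2, push XY → (q_2, ε, XYA#)
All input consumed in state q_2 with stack XYA#.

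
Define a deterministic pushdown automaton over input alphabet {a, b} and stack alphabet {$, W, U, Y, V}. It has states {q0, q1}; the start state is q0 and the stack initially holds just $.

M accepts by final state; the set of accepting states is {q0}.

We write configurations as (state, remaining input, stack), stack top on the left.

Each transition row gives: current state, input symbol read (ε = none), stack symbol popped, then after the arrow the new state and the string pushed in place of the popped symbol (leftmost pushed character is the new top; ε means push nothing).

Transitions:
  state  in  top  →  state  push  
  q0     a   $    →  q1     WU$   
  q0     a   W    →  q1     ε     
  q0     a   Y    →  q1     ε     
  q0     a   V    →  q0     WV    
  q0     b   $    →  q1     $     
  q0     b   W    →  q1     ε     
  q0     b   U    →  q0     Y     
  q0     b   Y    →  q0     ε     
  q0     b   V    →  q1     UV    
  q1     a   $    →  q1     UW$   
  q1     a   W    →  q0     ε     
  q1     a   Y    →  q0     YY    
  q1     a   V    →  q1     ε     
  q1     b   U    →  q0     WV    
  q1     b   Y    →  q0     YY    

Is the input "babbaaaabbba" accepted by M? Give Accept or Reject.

(q0, babbaaaabbba, $) ⊢ (q1, abbaaaabbba, $) ⊢ (q1, bbaaaabbba, UW$) ⊢ (q0, baaaabbba, WVW$) ⊢ (q1, aaaabbba, VW$) ⊢ (q1, aaabbba, W$) ⊢ (q0, aabbba, $) ⊢ (q1, abbba, WU$) ⊢ (q0, bbba, U$) ⊢ (q0, bba, Y$) ⊢ (q0, ba, $) ⊢ (q1, a, $) ⊢ (q1, ε, UW$)
All input consumed; state q1 ∉ F and no further ε-move applies.

Reject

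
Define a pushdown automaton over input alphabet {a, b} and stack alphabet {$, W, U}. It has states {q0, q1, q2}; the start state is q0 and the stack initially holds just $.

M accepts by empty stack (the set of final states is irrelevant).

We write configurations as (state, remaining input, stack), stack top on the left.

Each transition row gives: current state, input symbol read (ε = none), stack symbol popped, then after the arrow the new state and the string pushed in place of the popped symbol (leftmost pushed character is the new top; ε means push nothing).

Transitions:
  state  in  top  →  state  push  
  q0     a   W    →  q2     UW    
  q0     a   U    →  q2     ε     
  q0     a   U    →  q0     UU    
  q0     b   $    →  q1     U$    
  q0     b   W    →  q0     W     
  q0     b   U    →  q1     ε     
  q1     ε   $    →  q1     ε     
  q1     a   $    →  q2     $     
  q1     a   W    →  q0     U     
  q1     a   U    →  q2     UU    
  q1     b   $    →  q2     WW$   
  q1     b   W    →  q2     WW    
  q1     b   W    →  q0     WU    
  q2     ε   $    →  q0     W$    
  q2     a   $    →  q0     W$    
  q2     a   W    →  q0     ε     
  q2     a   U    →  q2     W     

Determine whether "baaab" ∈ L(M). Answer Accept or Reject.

One accepting computation: (q0, baaab, $) ⊢ (q1, aaab, U$) ⊢ (q2, aab, UU$) ⊢ (q2, ab, WU$) ⊢ (q0, b, U$) ⊢ (q1, ε, $) ⊢ (q1, ε, ε)
All input consumed and the stack is empty.

Accept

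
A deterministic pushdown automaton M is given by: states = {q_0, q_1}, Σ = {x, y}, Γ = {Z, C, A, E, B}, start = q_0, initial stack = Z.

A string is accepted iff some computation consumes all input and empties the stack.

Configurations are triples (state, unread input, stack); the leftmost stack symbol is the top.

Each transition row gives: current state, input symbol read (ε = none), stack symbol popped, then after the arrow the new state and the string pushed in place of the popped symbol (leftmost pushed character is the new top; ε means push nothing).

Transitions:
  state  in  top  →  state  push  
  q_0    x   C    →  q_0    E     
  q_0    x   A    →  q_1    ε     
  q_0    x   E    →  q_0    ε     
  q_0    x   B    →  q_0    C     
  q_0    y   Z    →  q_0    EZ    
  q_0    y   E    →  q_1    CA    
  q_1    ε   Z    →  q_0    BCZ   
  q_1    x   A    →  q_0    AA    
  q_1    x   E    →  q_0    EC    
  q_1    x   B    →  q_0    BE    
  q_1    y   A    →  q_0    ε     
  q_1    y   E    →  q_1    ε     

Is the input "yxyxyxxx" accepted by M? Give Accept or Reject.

(q_0, yxyxyxxx, Z)
  read y, top Z: go to q_0, push EZ → (q_0, xyxyxxx, EZ)
  read x, top E: go to q_0, push ε → (q_0, yxyxxx, Z)
  read y, top Z: go to q_0, push EZ → (q_0, xyxxx, EZ)
  read x, top E: go to q_0, push ε → (q_0, yxxx, Z)
  read y, top Z: go to q_0, push EZ → (q_0, xxx, EZ)
  read x, top E: go to q_0, push ε → (q_0, xx, Z)
No transition applies at (q_0, xx, Z); input not fully consumed.

Reject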